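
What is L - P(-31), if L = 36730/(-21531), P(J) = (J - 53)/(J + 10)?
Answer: -122854/21531 ≈ -5.7059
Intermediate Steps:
P(J) = (-53 + J)/(10 + J)
L = -36730/21531 (L = 36730*(-1/21531) = -36730/21531 ≈ -1.7059)
L - P(-31) = -36730/21531 - (-53 - 31)/(10 - 31) = -36730/21531 - (-84)/(-21) = -36730/21531 - (-1)*(-84)/21 = -36730/21531 - 1*4 = -36730/21531 - 4 = -122854/21531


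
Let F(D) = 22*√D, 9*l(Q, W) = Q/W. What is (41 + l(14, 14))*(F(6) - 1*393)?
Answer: -48470/3 + 8140*√6/9 ≈ -13941.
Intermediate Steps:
l(Q, W) = Q/(9*W) (l(Q, W) = (Q/W)/9 = Q/(9*W))
(41 + l(14, 14))*(F(6) - 1*393) = (41 + (⅑)*14/14)*(22*√6 - 1*393) = (41 + (⅑)*14*(1/14))*(22*√6 - 393) = (41 + ⅑)*(-393 + 22*√6) = 370*(-393 + 22*√6)/9 = -48470/3 + 8140*√6/9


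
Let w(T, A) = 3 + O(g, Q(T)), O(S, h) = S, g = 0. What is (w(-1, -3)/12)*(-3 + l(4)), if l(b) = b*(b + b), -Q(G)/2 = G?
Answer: 29/4 ≈ 7.2500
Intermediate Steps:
Q(G) = -2*G
l(b) = 2*b² (l(b) = b*(2*b) = 2*b²)
w(T, A) = 3 (w(T, A) = 3 + 0 = 3)
(w(-1, -3)/12)*(-3 + l(4)) = (3/12)*(-3 + 2*4²) = (3*(1/12))*(-3 + 2*16) = (-3 + 32)/4 = (¼)*29 = 29/4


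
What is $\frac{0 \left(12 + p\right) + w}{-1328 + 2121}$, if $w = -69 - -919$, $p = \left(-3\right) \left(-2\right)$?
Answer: $\frac{850}{793} \approx 1.0719$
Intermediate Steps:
$p = 6$
$w = 850$ ($w = -69 + 919 = 850$)
$\frac{0 \left(12 + p\right) + w}{-1328 + 2121} = \frac{0 \left(12 + 6\right) + 850}{-1328 + 2121} = \frac{0 \cdot 18 + 850}{793} = \left(0 + 850\right) \frac{1}{793} = 850 \cdot \frac{1}{793} = \frac{850}{793}$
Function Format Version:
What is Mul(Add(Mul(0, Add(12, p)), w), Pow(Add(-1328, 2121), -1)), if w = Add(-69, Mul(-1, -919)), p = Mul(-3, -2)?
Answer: Rational(850, 793) ≈ 1.0719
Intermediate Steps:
p = 6
w = 850 (w = Add(-69, 919) = 850)
Mul(Add(Mul(0, Add(12, p)), w), Pow(Add(-1328, 2121), -1)) = Mul(Add(Mul(0, Add(12, 6)), 850), Pow(Add(-1328, 2121), -1)) = Mul(Add(Mul(0, 18), 850), Pow(793, -1)) = Mul(Add(0, 850), Rational(1, 793)) = Mul(850, Rational(1, 793)) = Rational(850, 793)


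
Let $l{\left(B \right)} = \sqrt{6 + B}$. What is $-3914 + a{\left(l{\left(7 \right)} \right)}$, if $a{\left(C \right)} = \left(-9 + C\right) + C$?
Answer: $-3923 + 2 \sqrt{13} \approx -3915.8$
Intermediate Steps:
$a{\left(C \right)} = -9 + 2 C$
$-3914 + a{\left(l{\left(7 \right)} \right)} = -3914 - \left(9 - 2 \sqrt{6 + 7}\right) = -3914 - \left(9 - 2 \sqrt{13}\right) = -3923 + 2 \sqrt{13}$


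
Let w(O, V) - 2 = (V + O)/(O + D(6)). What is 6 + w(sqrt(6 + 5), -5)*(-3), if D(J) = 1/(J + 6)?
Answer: -4932/1583 + 2196*sqrt(11)/1583 ≈ 1.4853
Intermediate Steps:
D(J) = 1/(6 + J)
w(O, V) = 2 + (O + V)/(1/12 + O) (w(O, V) = 2 + (V + O)/(O + 1/(6 + 6)) = 2 + (O + V)/(O + 1/12) = 2 + (O + V)/(1/12 + O))
6 + w(sqrt(6 + 5), -5)*(-3) = 6 + (2*(1 + 6*(-5) + 18*sqrt(6 + 5))/(1 + 12*sqrt(6 + 5)))*(-3) = 6 + (2*(1 - 30 + 18*sqrt(11))/(1 + 12*sqrt(11)))*(-3) = 6 + (2*(-29 + 18*sqrt(11))/(1 + 12*sqrt(11)))*(-3) = 6 - 6*(-29 + 18*sqrt(11))/(1 + 12*sqrt(11))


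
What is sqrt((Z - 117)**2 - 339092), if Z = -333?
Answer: 4*I*sqrt(8537) ≈ 369.58*I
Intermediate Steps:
sqrt((Z - 117)**2 - 339092) = sqrt((-333 - 117)**2 - 339092) = sqrt((-450)**2 - 339092) = sqrt(202500 - 339092) = sqrt(-136592) = 4*I*sqrt(8537)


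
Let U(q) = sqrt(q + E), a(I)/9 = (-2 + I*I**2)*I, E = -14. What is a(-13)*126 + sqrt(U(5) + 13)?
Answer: 32417658 + sqrt(13 + 3*I) ≈ 3.2418e+7 + 0.41332*I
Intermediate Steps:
a(I) = 9*I*(-2 + I**3) (a(I) = 9*((-2 + I*I**2)*I) = 9*((-2 + I**3)*I) = 9*(I*(-2 + I**3)) = 9*I*(-2 + I**3))
U(q) = sqrt(-14 + q) (U(q) = sqrt(q - 14) = sqrt(-14 + q))
a(-13)*126 + sqrt(U(5) + 13) = (9*(-13)*(-2 + (-13)**3))*126 + sqrt(sqrt(-14 + 5) + 13) = (9*(-13)*(-2 - 2197))*126 + sqrt(sqrt(-9) + 13) = (9*(-13)*(-2199))*126 + sqrt(3*I + 13) = 257283*126 + sqrt(13 + 3*I) = 32417658 + sqrt(13 + 3*I)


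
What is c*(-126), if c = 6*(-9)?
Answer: 6804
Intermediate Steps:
c = -54
c*(-126) = -54*(-126) = 6804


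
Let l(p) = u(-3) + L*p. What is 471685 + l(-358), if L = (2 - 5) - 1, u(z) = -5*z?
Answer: 473132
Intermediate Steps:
L = -4 (L = -3 - 1 = -4)
l(p) = 15 - 4*p (l(p) = -5*(-3) - 4*p = 15 - 4*p)
471685 + l(-358) = 471685 + (15 - 4*(-358)) = 471685 + (15 + 1432) = 471685 + 1447 = 473132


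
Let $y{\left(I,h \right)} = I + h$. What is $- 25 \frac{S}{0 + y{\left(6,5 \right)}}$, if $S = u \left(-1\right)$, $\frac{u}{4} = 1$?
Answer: $\frac{100}{11} \approx 9.0909$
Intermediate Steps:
$u = 4$ ($u = 4 \cdot 1 = 4$)
$S = -4$ ($S = 4 \left(-1\right) = -4$)
$- 25 \frac{S}{0 + y{\left(6,5 \right)}} = - 25 \left(- \frac{4}{0 + \left(6 + 5\right)}\right) = - 25 \left(- \frac{4}{0 + 11}\right) = - 25 \left(- \frac{4}{11}\right) = - 25 \left(\left(-4\right) \frac{1}{11}\right) = \left(-25\right) \left(- \frac{4}{11}\right) = \frac{100}{11}$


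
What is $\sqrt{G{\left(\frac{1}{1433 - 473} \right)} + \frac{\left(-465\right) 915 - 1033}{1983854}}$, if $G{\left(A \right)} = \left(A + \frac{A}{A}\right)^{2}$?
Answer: $\frac{\sqrt{713721758609878609}}{952249920} \approx 0.88718$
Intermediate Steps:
$G{\left(A \right)} = \left(1 + A\right)^{2}$ ($G{\left(A \right)} = \left(A + 1\right)^{2} = \left(1 + A\right)^{2}$)
$\sqrt{G{\left(\frac{1}{1433 - 473} \right)} + \frac{\left(-465\right) 915 - 1033}{1983854}} = \sqrt{\left(1 + \frac{1}{1433 - 473}\right)^{2} + \frac{\left(-465\right) 915 - 1033}{1983854}} = \sqrt{\left(1 + \frac{1}{960}\right)^{2} + \left(-425475 - 1033\right) \frac{1}{1983854}} = \sqrt{\left(1 + \frac{1}{960}\right)^{2} - \frac{213254}{991927}} = \sqrt{\left(\frac{961}{960}\right)^{2} - \frac{213254}{991927}} = \sqrt{\frac{923521}{921600} - \frac{213254}{991927}} = \sqrt{\frac{719530528567}{914159923200}} = \frac{\sqrt{713721758609878609}}{952249920}$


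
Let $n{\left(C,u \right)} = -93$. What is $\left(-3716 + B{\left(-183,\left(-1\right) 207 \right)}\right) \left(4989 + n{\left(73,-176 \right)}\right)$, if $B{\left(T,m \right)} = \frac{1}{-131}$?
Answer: $- \frac{2383358112}{131} \approx -1.8194 \cdot 10^{7}$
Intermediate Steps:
$B{\left(T,m \right)} = - \frac{1}{131}$
$\left(-3716 + B{\left(-183,\left(-1\right) 207 \right)}\right) \left(4989 + n{\left(73,-176 \right)}\right) = \left(-3716 - \frac{1}{131}\right) \left(4989 - 93\right) = \left(- \frac{486797}{131}\right) 4896 = - \frac{2383358112}{131}$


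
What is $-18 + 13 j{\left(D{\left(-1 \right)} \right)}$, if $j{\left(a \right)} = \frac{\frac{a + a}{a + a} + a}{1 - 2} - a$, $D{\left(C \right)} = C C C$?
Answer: $-5$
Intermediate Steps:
$D{\left(C \right)} = C^{3}$ ($D{\left(C \right)} = C^{2} C = C^{3}$)
$j{\left(a \right)} = -1 - 2 a$ ($j{\left(a \right)} = \frac{\frac{2 a}{2 a} + a}{-1} - a = \left(2 a \frac{1}{2 a} + a\right) \left(-1\right) - a = \left(1 + a\right) \left(-1\right) - a = \left(-1 - a\right) - a = -1 - 2 a$)
$-18 + 13 j{\left(D{\left(-1 \right)} \right)} = -18 + 13 \left(-1 - 2 \left(-1\right)^{3}\right) = -18 + 13 \left(-1 - -2\right) = -18 + 13 \left(-1 + 2\right) = -18 + 13 \cdot 1 = -18 + 13 = -5$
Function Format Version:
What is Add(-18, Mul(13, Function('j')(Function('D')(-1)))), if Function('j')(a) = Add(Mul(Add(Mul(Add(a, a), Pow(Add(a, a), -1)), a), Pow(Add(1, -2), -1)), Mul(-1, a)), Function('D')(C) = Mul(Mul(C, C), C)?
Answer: -5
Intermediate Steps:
Function('D')(C) = Pow(C, 3) (Function('D')(C) = Mul(Pow(C, 2), C) = Pow(C, 3))
Function('j')(a) = Add(-1, Mul(-2, a)) (Function('j')(a) = Add(Mul(Add(Mul(Mul(2, a), Pow(Mul(2, a), -1)), a), Pow(-1, -1)), Mul(-1, a)) = Add(Mul(Add(Mul(Mul(2, a), Mul(Rational(1, 2), Pow(a, -1))), a), -1), Mul(-1, a)) = Add(Mul(Add(1, a), -1), Mul(-1, a)) = Add(Add(-1, Mul(-1, a)), Mul(-1, a)) = Add(-1, Mul(-2, a)))
Add(-18, Mul(13, Function('j')(Function('D')(-1)))) = Add(-18, Mul(13, Add(-1, Mul(-2, Pow(-1, 3))))) = Add(-18, Mul(13, Add(-1, Mul(-2, -1)))) = Add(-18, Mul(13, Add(-1, 2))) = Add(-18, Mul(13, 1)) = Add(-18, 13) = -5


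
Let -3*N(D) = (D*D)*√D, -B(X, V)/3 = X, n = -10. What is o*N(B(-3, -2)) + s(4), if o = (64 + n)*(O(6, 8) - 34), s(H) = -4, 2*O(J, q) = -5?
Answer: 159647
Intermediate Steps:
O(J, q) = -5/2 (O(J, q) = (½)*(-5) = -5/2)
B(X, V) = -3*X
o = -1971 (o = (64 - 10)*(-5/2 - 34) = 54*(-73/2) = -1971)
N(D) = -D^(5/2)/3 (N(D) = -D*D*√D/3 = -D²*√D/3 = -D^(5/2)/3)
o*N(B(-3, -2)) + s(4) = -(-657)*(-3*(-3))^(5/2) - 4 = -(-657)*9^(5/2) - 4 = -(-657)*243 - 4 = -1971*(-81) - 4 = 159651 - 4 = 159647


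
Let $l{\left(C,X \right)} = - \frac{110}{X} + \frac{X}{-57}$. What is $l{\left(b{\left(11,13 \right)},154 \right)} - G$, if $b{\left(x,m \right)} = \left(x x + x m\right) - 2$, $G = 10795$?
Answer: $- \frac{4308568}{399} \approx -10798.0$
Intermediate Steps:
$b{\left(x,m \right)} = -2 + x^{2} + m x$ ($b{\left(x,m \right)} = \left(x^{2} + m x\right) - 2 = -2 + x^{2} + m x$)
$l{\left(C,X \right)} = - \frac{110}{X} - \frac{X}{57}$ ($l{\left(C,X \right)} = - \frac{110}{X} + X \left(- \frac{1}{57}\right) = - \frac{110}{X} - \frac{X}{57}$)
$l{\left(b{\left(11,13 \right)},154 \right)} - G = \left(- \frac{110}{154} - \frac{154}{57}\right) - 10795 = \left(\left(-110\right) \frac{1}{154} - \frac{154}{57}\right) - 10795 = \left(- \frac{5}{7} - \frac{154}{57}\right) - 10795 = - \frac{1363}{399} - 10795 = - \frac{4308568}{399}$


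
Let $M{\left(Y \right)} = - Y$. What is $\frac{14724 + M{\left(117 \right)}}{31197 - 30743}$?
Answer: $\frac{14607}{454} \approx 32.174$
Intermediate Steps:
$\frac{14724 + M{\left(117 \right)}}{31197 - 30743} = \frac{14724 - 117}{31197 - 30743} = \frac{14724 - 117}{454} = 14607 \cdot \frac{1}{454} = \frac{14607}{454}$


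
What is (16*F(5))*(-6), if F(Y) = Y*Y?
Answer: -2400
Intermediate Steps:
F(Y) = Y²
(16*F(5))*(-6) = (16*5²)*(-6) = (16*25)*(-6) = 400*(-6) = -2400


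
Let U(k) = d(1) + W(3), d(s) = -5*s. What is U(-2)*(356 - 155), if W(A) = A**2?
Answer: 804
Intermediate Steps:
U(k) = 4 (U(k) = -5*1 + 3**2 = -5 + 9 = 4)
U(-2)*(356 - 155) = 4*(356 - 155) = 4*201 = 804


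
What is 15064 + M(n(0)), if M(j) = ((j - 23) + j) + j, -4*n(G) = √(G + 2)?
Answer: 15041 - 3*√2/4 ≈ 15040.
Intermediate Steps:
n(G) = -√(2 + G)/4 (n(G) = -√(G + 2)/4 = -√(2 + G)/4)
M(j) = -23 + 3*j (M(j) = ((-23 + j) + j) + j = (-23 + 2*j) + j = -23 + 3*j)
15064 + M(n(0)) = 15064 + (-23 + 3*(-√(2 + 0)/4)) = 15064 + (-23 + 3*(-√2/4)) = 15064 + (-23 - 3*√2/4) = 15041 - 3*√2/4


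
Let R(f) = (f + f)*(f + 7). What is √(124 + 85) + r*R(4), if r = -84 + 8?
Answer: -6688 + √209 ≈ -6673.5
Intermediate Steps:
r = -76
R(f) = 2*f*(7 + f) (R(f) = (2*f)*(7 + f) = 2*f*(7 + f))
√(124 + 85) + r*R(4) = √(124 + 85) - 152*4*(7 + 4) = √209 - 152*4*11 = √209 - 76*88 = √209 - 6688 = -6688 + √209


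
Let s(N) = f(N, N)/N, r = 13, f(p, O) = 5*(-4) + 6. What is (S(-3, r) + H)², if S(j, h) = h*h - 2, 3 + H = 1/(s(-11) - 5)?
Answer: 45064369/1681 ≈ 26808.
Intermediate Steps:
f(p, O) = -14 (f(p, O) = -20 + 6 = -14)
s(N) = -14/N
H = -134/41 (H = -3 + 1/(-14/(-11) - 5) = -3 + 1/(-14*(-1/11) - 5) = -3 + 1/(14/11 - 5) = -3 + 1/(-41/11) = -3 - 11/41 = -134/41 ≈ -3.2683)
S(j, h) = -2 + h² (S(j, h) = h² - 2 = -2 + h²)
(S(-3, r) + H)² = ((-2 + 13²) - 134/41)² = ((-2 + 169) - 134/41)² = (167 - 134/41)² = (6713/41)² = 45064369/1681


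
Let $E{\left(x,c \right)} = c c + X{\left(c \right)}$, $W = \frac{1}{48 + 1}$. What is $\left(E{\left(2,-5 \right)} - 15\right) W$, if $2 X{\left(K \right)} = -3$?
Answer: $\frac{17}{98} \approx 0.17347$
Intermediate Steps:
$X{\left(K \right)} = - \frac{3}{2}$ ($X{\left(K \right)} = \frac{1}{2} \left(-3\right) = - \frac{3}{2}$)
$W = \frac{1}{49} \approx 0.020408$
$E{\left(x,c \right)} = - \frac{3}{2} + c^{2}$ ($E{\left(x,c \right)} = c c - \frac{3}{2} = c^{2} - \frac{3}{2} = - \frac{3}{2} + c^{2}$)
$\left(E{\left(2,-5 \right)} - 15\right) W = \left(\left(- \frac{3}{2} + \left(-5\right)^{2}\right) - 15\right) \frac{1}{49} = \left(\left(- \frac{3}{2} + 25\right) - 15\right) \frac{1}{49} = \left(\frac{47}{2} - 15\right) \frac{1}{49} = \frac{17}{2} \cdot \frac{1}{49} = \frac{17}{98}$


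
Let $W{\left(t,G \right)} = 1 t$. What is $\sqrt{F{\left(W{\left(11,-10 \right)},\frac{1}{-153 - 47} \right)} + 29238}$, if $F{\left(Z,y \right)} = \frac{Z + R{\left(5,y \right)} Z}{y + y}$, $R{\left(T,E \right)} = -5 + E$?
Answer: $\frac{\sqrt{134574}}{2} \approx 183.42$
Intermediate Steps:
$W{\left(t,G \right)} = t$
$F{\left(Z,y \right)} = \frac{Z + Z \left(-5 + y\right)}{2 y}$ ($F{\left(Z,y \right)} = \frac{Z + \left(-5 + y\right) Z}{y + y} = \frac{Z + Z \left(-5 + y\right)}{2 y}$)
$\sqrt{F{\left(W{\left(11,-10 \right)},\frac{1}{-153 - 47} \right)} + 29238} = \sqrt{\frac{1}{2} \cdot 11 \frac{1}{\frac{1}{-153 - 47}} \left(-4 + \frac{1}{-153 - 47}\right) + 29238} = \sqrt{\frac{1}{2} \cdot 11 \frac{1}{\frac{1}{-200}} \left(-4 + \frac{1}{-200}\right) + 29238} = \sqrt{\frac{1}{2} \cdot 11 \frac{1}{- \frac{1}{200}} \left(-4 - \frac{1}{200}\right) + 29238} = \sqrt{\frac{1}{2} \cdot 11 \left(-200\right) \left(- \frac{801}{200}\right) + 29238} = \sqrt{\frac{8811}{2} + 29238} = \sqrt{\frac{67287}{2}} = \frac{\sqrt{134574}}{2}$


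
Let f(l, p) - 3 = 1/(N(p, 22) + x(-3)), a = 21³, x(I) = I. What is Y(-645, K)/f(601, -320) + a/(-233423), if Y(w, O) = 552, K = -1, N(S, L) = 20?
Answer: 547489965/3034499 ≈ 180.42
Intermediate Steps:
a = 9261
f(l, p) = 52/17 (f(l, p) = 3 + 1/(20 - 3) = 3 + 1/17 = 52/17)
Y(-645, K)/f(601, -320) + a/(-233423) = 552/(52/17) + 9261/(-233423) = 552*(17/52) + 9261*(-1/233423) = 2346/13 - 9261/233423 = 547489965/3034499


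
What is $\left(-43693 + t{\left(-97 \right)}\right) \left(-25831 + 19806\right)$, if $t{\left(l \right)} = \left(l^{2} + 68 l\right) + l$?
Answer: $246886425$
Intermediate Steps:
$t{\left(l \right)} = l^{2} + 69 l$
$\left(-43693 + t{\left(-97 \right)}\right) \left(-25831 + 19806\right) = \left(-43693 - 97 \left(69 - 97\right)\right) \left(-25831 + 19806\right) = \left(-43693 - -2716\right) \left(-6025\right) = \left(-43693 + 2716\right) \left(-6025\right) = \left(-40977\right) \left(-6025\right) = 246886425$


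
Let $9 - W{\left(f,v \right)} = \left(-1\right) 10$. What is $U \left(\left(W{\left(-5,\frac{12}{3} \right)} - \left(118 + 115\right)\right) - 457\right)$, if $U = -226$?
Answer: $151646$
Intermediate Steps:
$W{\left(f,v \right)} = 19$ ($W{\left(f,v \right)} = 9 - \left(-1\right) 10 = 9 - -10 = 9 + 10 = 19$)
$U \left(\left(W{\left(-5,\frac{12}{3} \right)} - \left(118 + 115\right)\right) - 457\right) = - 226 \left(\left(19 - \left(118 + 115\right)\right) - 457\right) = - 226 \left(\left(19 - 233\right) - 457\right) = - 226 \left(-214 - 457\right) = \left(-226\right) \left(-671\right) = 151646$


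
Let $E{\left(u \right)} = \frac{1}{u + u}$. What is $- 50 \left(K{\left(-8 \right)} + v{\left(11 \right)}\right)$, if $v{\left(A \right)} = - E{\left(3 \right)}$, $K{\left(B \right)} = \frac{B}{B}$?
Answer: $- \frac{125}{3} \approx -41.667$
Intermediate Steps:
$K{\left(B \right)} = 1$
$E{\left(u \right)} = \frac{1}{2 u}$
$v{\left(A \right)} = - \frac{1}{6}$ ($v{\left(A \right)} = - \frac{1}{2 \cdot 3} = \left(-1\right) \frac{1}{6} = - \frac{1}{6}$)
$- 50 \left(K{\left(-8 \right)} + v{\left(11 \right)}\right) = - 50 \left(1 - \frac{1}{6}\right) = \left(-50\right) \frac{5}{6} = - \frac{125}{3}$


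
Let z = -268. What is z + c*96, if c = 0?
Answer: -268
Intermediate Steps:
z + c*96 = -268 + 0*96 = -268 + 0 = -268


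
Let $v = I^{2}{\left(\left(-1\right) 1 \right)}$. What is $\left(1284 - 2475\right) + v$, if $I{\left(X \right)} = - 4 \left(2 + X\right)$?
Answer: $-1175$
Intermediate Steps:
$I{\left(X \right)} = -8 - 4 X$
$v = 16$ ($v = \left(-8 - 4 \left(\left(-1\right) 1\right)\right)^{2} = \left(-8 - -4\right)^{2} = \left(-8 + 4\right)^{2} = \left(-4\right)^{2} = 16$)
$\left(1284 - 2475\right) + v = \left(1284 - 2475\right) + 16 = -1191 + 16 = -1175$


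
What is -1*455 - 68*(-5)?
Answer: -115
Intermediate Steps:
-1*455 - 68*(-5) = -455 - 1*(-340) = -455 + 340 = -115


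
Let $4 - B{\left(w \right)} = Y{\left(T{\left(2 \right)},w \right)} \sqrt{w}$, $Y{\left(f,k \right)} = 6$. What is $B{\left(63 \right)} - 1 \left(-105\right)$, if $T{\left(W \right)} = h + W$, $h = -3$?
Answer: $109 - 18 \sqrt{7} \approx 61.376$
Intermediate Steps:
$T{\left(W \right)} = -3 + W$
$B{\left(w \right)} = 4 - 6 \sqrt{w}$
$B{\left(63 \right)} - 1 \left(-105\right) = \left(4 - 6 \sqrt{63}\right) - 1 \left(-105\right) = \left(4 - 6 \cdot 3 \sqrt{7}\right) - -105 = \left(4 - 18 \sqrt{7}\right) + 105 = 109 - 18 \sqrt{7}$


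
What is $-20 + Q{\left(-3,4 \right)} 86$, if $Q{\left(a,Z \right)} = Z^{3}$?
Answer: $5484$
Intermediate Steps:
$-20 + Q{\left(-3,4 \right)} 86 = -20 + 4^{3} \cdot 86 = -20 + 64 \cdot 86 = -20 + 5504 = 5484$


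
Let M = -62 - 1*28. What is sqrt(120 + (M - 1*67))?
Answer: I*sqrt(37) ≈ 6.0828*I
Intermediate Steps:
M = -90 (M = -62 - 28 = -90)
sqrt(120 + (M - 1*67)) = sqrt(120 + (-90 - 1*67)) = sqrt(120 + (-90 - 67)) = sqrt(120 - 157) = sqrt(-37) = I*sqrt(37)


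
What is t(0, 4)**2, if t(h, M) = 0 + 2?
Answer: 4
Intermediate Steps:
t(h, M) = 2
t(0, 4)**2 = 2**2 = 4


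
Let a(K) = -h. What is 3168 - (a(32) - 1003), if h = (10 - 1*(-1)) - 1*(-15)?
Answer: 4197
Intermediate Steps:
h = 26 (h = (10 + 1) + 15 = 11 + 15 = 26)
a(K) = -26 (a(K) = -1*26 = -26)
3168 - (a(32) - 1003) = 3168 - (-26 - 1003) = 3168 - 1*(-1029) = 3168 + 1029 = 4197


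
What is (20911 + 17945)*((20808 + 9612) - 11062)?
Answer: 752174448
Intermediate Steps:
(20911 + 17945)*((20808 + 9612) - 11062) = 38856*(30420 - 11062) = 38856*19358 = 752174448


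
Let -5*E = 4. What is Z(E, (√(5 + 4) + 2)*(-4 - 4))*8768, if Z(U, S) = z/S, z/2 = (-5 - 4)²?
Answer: -177552/5 ≈ -35510.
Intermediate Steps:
z = 162 (z = 2*(-5 - 4)² = 2*(-9)² = 2*81 = 162)
E = -⅘ (E = -⅕*4 = -⅘ ≈ -0.80000)
Z(U, S) = 162/S
Z(E, (√(5 + 4) + 2)*(-4 - 4))*8768 = (162/(((√(5 + 4) + 2)*(-4 - 4))))*8768 = (162/(((√9 + 2)*(-8))))*8768 = (162/(((3 + 2)*(-8))))*8768 = (162/((5*(-8))))*8768 = (162/(-40))*8768 = (162*(-1/40))*8768 = -81/20*8768 = -177552/5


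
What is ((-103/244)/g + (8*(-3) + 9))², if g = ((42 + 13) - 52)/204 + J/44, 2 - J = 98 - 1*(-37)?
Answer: 4159515381121/18837562500 ≈ 220.81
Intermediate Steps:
J = -133 (J = 2 - (98 - 1*(-37)) = 2 - (98 + 37) = 2 - 1*135 = 2 - 135 = -133)
g = -1125/374 (g = ((42 + 13) - 52)/204 - 133/44 = (55 - 52)*(1/204) - 133*1/44 = 3*(1/204) - 133/44 = 1/68 - 133/44 = -1125/374 ≈ -3.0080)
((-103/244)/g + (8*(-3) + 9))² = ((-103/244)/(-1125/374) + (8*(-3) + 9))² = (-103*1/244*(-374/1125) + (-24 + 9))² = (-103/244*(-374/1125) - 15)² = (19261/137250 - 15)² = (-2039489/137250)² = 4159515381121/18837562500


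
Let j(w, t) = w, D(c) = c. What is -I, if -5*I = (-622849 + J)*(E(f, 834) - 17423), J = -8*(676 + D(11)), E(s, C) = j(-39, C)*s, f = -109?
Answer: 1655312068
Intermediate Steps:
E(s, C) = -39*s
J = -5496 (J = -8*(676 + 11) = -8*687 = -5496)
I = -1655312068 (I = -(-622849 - 5496)*(-39*(-109) - 17423)/5 = -(-125669)*(4251 - 17423) = -(-125669)*(-13172) = -⅕*8276560340 = -1655312068)
-I = -1*(-1655312068) = 1655312068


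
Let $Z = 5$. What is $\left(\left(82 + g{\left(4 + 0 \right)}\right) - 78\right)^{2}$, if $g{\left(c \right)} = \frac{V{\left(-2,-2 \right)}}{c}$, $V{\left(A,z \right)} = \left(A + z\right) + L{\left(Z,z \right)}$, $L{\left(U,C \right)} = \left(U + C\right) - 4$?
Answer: $\frac{121}{16} \approx 7.5625$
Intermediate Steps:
$L{\left(U,C \right)} = -4 + C + U$ ($L{\left(U,C \right)} = \left(C + U\right) - 4 = -4 + C + U$)
$V{\left(A,z \right)} = 1 + A + 2 z$ ($V{\left(A,z \right)} = \left(A + z\right) + \left(-4 + z + 5\right) = \left(A + z\right) + \left(1 + z\right) = 1 + A + 2 z$)
$g{\left(c \right)} = - \frac{5}{c}$ ($g{\left(c \right)} = \frac{1 - 2 + 2 \left(-2\right)}{c} = \frac{1 - 2 - 4}{c} = - \frac{5}{c}$)
$\left(\left(82 + g{\left(4 + 0 \right)}\right) - 78\right)^{2} = \left(\left(82 - \frac{5}{4 + 0}\right) - 78\right)^{2} = \left(\left(82 - \frac{5}{4}\right) - 78\right)^{2} = \left(\frac{323}{4} - 78\right)^{2} = \left(\frac{11}{4}\right)^{2} = \frac{121}{16}$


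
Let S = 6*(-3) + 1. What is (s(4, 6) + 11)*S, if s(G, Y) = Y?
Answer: -289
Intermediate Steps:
S = -17 (S = -18 + 1 = -17)
(s(4, 6) + 11)*S = (6 + 11)*(-17) = 17*(-17) = -289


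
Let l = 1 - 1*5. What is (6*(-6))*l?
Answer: 144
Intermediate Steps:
l = -4 (l = 1 - 5 = -4)
(6*(-6))*l = (6*(-6))*(-4) = -36*(-4) = 144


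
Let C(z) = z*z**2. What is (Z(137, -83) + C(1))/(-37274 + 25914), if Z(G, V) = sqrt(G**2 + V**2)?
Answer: -1/11360 - sqrt(25658)/11360 ≈ -0.014188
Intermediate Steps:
C(z) = z**3
(Z(137, -83) + C(1))/(-37274 + 25914) = (sqrt(137**2 + (-83)**2) + 1**3)/(-37274 + 25914) = (sqrt(18769 + 6889) + 1)/(-11360) = (sqrt(25658) + 1)*(-1/11360) = (1 + sqrt(25658))*(-1/11360) = -1/11360 - sqrt(25658)/11360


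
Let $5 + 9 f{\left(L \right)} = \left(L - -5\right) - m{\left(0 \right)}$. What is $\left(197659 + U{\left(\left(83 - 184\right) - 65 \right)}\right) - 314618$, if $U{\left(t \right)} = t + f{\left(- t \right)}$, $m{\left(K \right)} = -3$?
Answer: $- \frac{1053956}{9} \approx -1.1711 \cdot 10^{5}$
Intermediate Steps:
$f{\left(L \right)} = \frac{1}{3} + \frac{L}{9}$ ($f{\left(L \right)} = - \frac{5}{9} + \frac{\left(L - -5\right) - -3}{9} = - \frac{5}{9} + \frac{\left(L + 5\right) + 3}{9} = - \frac{5}{9} + \frac{\left(5 + L\right) + 3}{9} = - \frac{5}{9} + \frac{8 + L}{9} = - \frac{5}{9} + \left(\frac{8}{9} + \frac{L}{9}\right) = \frac{1}{3} + \frac{L}{9}$)
$U{\left(t \right)} = \frac{1}{3} + \frac{8 t}{9}$ ($U{\left(t \right)} = t + \left(\frac{1}{3} + \frac{\left(-1\right) t}{9}\right) = t - \left(- \frac{1}{3} + \frac{t}{9}\right) = \frac{1}{3} + \frac{8 t}{9}$)
$\left(197659 + U{\left(\left(83 - 184\right) - 65 \right)}\right) - 314618 = \left(197659 + \left(\frac{1}{3} + \frac{8 \left(\left(83 - 184\right) - 65\right)}{9}\right)\right) - 314618 = \left(197659 + \left(\frac{1}{3} + \frac{8 \left(-101 - 65\right)}{9}\right)\right) - 314618 = \left(197659 + \left(\frac{1}{3} + \frac{8}{9} \left(-166\right)\right)\right) - 314618 = \left(197659 + \left(\frac{1}{3} - \frac{1328}{9}\right)\right) - 314618 = \left(197659 - \frac{1325}{9}\right) - 314618 = \frac{1777606}{9} - 314618 = - \frac{1053956}{9}$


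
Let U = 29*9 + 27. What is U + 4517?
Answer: 4805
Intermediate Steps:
U = 288 (U = 261 + 27 = 288)
U + 4517 = 288 + 4517 = 4805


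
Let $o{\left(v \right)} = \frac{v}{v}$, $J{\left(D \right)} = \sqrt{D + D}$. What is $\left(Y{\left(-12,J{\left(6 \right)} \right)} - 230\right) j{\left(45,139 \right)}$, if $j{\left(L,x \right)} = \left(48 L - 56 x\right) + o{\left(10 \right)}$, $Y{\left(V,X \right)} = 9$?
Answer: $1242683$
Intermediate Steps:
$J{\left(D \right)} = \sqrt{2} \sqrt{D}$ ($J{\left(D \right)} = \sqrt{2 D} = \sqrt{2} \sqrt{D}$)
$o{\left(v \right)} = 1$
$j{\left(L,x \right)} = 1 - 56 x + 48 L$ ($j{\left(L,x \right)} = \left(48 L - 56 x\right) + 1 = \left(- 56 x + 48 L\right) + 1 = 1 - 56 x + 48 L$)
$\left(Y{\left(-12,J{\left(6 \right)} \right)} - 230\right) j{\left(45,139 \right)} = \left(9 - 230\right) \left(1 - 7784 + 48 \cdot 45\right) = - 221 \left(1 - 7784 + 2160\right) = \left(-221\right) \left(-5623\right) = 1242683$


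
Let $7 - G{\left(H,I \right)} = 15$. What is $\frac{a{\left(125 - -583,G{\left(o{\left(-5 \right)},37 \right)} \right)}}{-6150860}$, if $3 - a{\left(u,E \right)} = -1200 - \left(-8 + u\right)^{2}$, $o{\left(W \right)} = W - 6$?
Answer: $- \frac{491203}{6150860} \approx -0.079859$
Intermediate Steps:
$o{\left(W \right)} = -6 + W$ ($o{\left(W \right)} = W - 6 = -6 + W$)
$G{\left(H,I \right)} = -8$ ($G{\left(H,I \right)} = 7 - 15 = -8$)
$a{\left(u,E \right)} = 1203 + \left(-8 + u\right)^{2}$ ($a{\left(u,E \right)} = 3 - \left(-1200 - \left(-8 + u\right)^{2}\right) = 3 + \left(1200 + \left(-8 + u\right)^{2}\right) = 1203 + \left(-8 + u\right)^{2}$)
$\frac{a{\left(125 - -583,G{\left(o{\left(-5 \right)},37 \right)} \right)}}{-6150860} = \frac{1203 + \left(-8 + \left(125 - -583\right)\right)^{2}}{-6150860} = \left(1203 + \left(-8 + \left(125 + 583\right)\right)^{2}\right) \left(- \frac{1}{6150860}\right) = \left(1203 + \left(-8 + 708\right)^{2}\right) \left(- \frac{1}{6150860}\right) = \left(1203 + 700^{2}\right) \left(- \frac{1}{6150860}\right) = \left(1203 + 490000\right) \left(- \frac{1}{6150860}\right) = 491203 \left(- \frac{1}{6150860}\right) = - \frac{491203}{6150860}$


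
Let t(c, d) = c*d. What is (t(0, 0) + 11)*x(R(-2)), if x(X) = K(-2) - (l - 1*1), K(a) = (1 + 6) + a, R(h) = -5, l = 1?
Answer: 55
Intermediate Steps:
K(a) = 7 + a
x(X) = 5 (x(X) = (7 - 2) - (1 - 1*1) = 5 - (1 - 1) = 5 - 1*0 = 5 + 0 = 5)
(t(0, 0) + 11)*x(R(-2)) = (0*0 + 11)*5 = (0 + 11)*5 = 11*5 = 55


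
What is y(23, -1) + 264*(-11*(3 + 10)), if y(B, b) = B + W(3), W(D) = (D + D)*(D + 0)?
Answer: -37711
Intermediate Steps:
W(D) = 2*D² (W(D) = (2*D)*D = 2*D²)
y(B, b) = 18 + B (y(B, b) = B + 2*3² = B + 2*9 = B + 18 = 18 + B)
y(23, -1) + 264*(-11*(3 + 10)) = (18 + 23) + 264*(-11*(3 + 10)) = 41 + 264*(-11*13) = 41 + 264*(-143) = 41 - 37752 = -37711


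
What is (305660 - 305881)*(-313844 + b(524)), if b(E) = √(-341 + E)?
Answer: 69359524 - 221*√183 ≈ 6.9357e+7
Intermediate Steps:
(305660 - 305881)*(-313844 + b(524)) = (305660 - 305881)*(-313844 + √(-341 + 524)) = -221*(-313844 + √183) = 69359524 - 221*√183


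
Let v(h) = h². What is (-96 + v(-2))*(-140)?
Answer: 12880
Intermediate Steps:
(-96 + v(-2))*(-140) = (-96 + (-2)²)*(-140) = (-96 + 4)*(-140) = -92*(-140) = 12880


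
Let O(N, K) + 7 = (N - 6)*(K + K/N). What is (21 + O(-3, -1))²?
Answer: 400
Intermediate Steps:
O(N, K) = -7 + (-6 + N)*(K + K/N) (O(N, K) = -7 + (N - 6)*(K + K/N) = -7 + (-6 + N)*(K + K/N))
(21 + O(-3, -1))² = (21 + (-7 - 5*(-1) - 1*(-3) - 6*(-1)/(-3)))² = (21 + (-7 + 5 + 3 - 6*(-1)*(-⅓)))² = (21 + (-7 + 5 + 3 - 2))² = (21 - 1)² = 20² = 400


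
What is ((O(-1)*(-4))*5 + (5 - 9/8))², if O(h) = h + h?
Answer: 123201/64 ≈ 1925.0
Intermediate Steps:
O(h) = 2*h
((O(-1)*(-4))*5 + (5 - 9/8))² = (((2*(-1))*(-4))*5 + (5 - 9/8))² = (-2*(-4)*5 + (5 - 9/8))² = (8*5 + (5 - 1*9/8))² = (40 + (5 - 9/8))² = (40 + 31/8)² = (351/8)² = 123201/64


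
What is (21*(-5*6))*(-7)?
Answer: 4410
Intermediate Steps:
(21*(-5*6))*(-7) = (21*(-30))*(-7) = -630*(-7) = 4410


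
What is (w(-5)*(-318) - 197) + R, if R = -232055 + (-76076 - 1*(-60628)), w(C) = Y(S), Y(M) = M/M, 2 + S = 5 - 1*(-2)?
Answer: -248018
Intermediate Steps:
S = 5 (S = -2 + (5 - 1*(-2)) = -2 + (5 + 2) = -2 + 7 = 5)
Y(M) = 1
w(C) = 1
R = -247503 (R = -232055 + (-76076 + 60628) = -232055 - 15448 = -247503)
(w(-5)*(-318) - 197) + R = (1*(-318) - 197) - 247503 = (-318 - 197) - 247503 = -515 - 247503 = -248018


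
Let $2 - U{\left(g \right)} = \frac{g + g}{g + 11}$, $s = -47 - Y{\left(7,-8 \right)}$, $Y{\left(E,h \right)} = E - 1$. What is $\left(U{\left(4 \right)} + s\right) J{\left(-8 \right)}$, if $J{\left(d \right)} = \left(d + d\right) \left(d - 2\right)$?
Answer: $- \frac{24736}{3} \approx -8245.3$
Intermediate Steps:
$J{\left(d \right)} = 2 d \left(-2 + d\right)$
$Y{\left(E,h \right)} = -1 + E$
$s = -53$ ($s = -47 - \left(-1 + 7\right) = -47 - 6 = -53$)
$U{\left(g \right)} = 2 - \frac{2 g}{11 + g}$ ($U{\left(g \right)} = 2 - \frac{g + g}{g + 11} = 2 - \frac{2 g}{11 + g}$)
$\left(U{\left(4 \right)} + s\right) J{\left(-8 \right)} = \left(\frac{22}{11 + 4} - 53\right) 2 \left(-8\right) \left(-2 - 8\right) = \left(\frac{22}{15} - 53\right) 2 \left(-8\right) \left(-10\right) = \left(22 \cdot \frac{1}{15} - 53\right) 160 = \left(\frac{22}{15} - 53\right) 160 = \left(- \frac{773}{15}\right) 160 = - \frac{24736}{3}$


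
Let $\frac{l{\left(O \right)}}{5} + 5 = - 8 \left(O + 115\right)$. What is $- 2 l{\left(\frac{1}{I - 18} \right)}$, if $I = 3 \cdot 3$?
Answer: $\frac{83170}{9} \approx 9241.1$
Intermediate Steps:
$I = 9$
$l{\left(O \right)} = -4625 - 40 O$ ($l{\left(O \right)} = -25 + 5 \left(- 8 \left(O + 115\right)\right) = -25 + 5 \left(- 8 \left(115 + O\right)\right) = -25 + 5 \left(-920 - 8 O\right) = -25 - \left(4600 + 40 O\right) = -4625 - 40 O$)
$- 2 l{\left(\frac{1}{I - 18} \right)} = - 2 \left(-4625 - \frac{40}{9 - 18}\right) = - 2 \left(-4625 - \frac{40}{-9}\right) = - 2 \left(-4625 - - \frac{40}{9}\right) = - 2 \left(-4625 + \frac{40}{9}\right) = \left(-2\right) \left(- \frac{41585}{9}\right) = \frac{83170}{9}$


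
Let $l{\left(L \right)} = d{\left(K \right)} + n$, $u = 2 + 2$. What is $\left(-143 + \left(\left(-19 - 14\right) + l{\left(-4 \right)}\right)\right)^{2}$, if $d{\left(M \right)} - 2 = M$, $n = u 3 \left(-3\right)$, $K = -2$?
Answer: $44944$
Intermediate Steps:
$u = 4$
$n = -36$ ($n = 4 \cdot 3 \left(-3\right) = 12 \left(-3\right) = -36$)
$d{\left(M \right)} = 2 + M$
$l{\left(L \right)} = -36$ ($l{\left(L \right)} = \left(2 - 2\right) - 36 = 0 - 36 = -36$)
$\left(-143 + \left(\left(-19 - 14\right) + l{\left(-4 \right)}\right)\right)^{2} = \left(-143 - 69\right)^{2} = \left(-212\right)^{2} = 44944$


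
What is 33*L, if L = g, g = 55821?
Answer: 1842093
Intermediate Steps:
L = 55821
33*L = 33*55821 = 1842093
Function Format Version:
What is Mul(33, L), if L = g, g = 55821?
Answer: 1842093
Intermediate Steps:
L = 55821
Mul(33, L) = Mul(33, 55821) = 1842093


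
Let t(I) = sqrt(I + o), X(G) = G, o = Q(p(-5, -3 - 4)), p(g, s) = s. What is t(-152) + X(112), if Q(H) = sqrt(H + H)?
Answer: 112 + sqrt(-152 + I*sqrt(14)) ≈ 112.15 + 12.33*I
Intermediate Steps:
Q(H) = sqrt(2)*sqrt(H) (Q(H) = sqrt(2*H) = sqrt(2)*sqrt(H))
o = I*sqrt(14) (o = sqrt(2)*sqrt(-3 - 4) = sqrt(2)*sqrt(-7) = sqrt(2)*(I*sqrt(7)) = I*sqrt(14) ≈ 3.7417*I)
t(I) = sqrt(I + I*sqrt(14))
t(-152) + X(112) = sqrt(-152 + I*sqrt(14)) + 112 = 112 + sqrt(-152 + I*sqrt(14))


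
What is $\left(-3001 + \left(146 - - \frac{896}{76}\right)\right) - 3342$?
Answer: $- \frac{117519}{19} \approx -6185.2$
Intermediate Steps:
$\left(-3001 + \left(146 - - \frac{896}{76}\right)\right) - 3342 = \left(-3001 + \left(146 - \left(-896\right) \frac{1}{76}\right)\right) - 3342 = \left(-3001 + \left(146 - - \frac{224}{19}\right)\right) - 3342 = \left(-3001 + \left(146 + \frac{224}{19}\right)\right) - 3342 = \left(-3001 + \frac{2998}{19}\right) - 3342 = - \frac{54021}{19} - 3342 = - \frac{117519}{19}$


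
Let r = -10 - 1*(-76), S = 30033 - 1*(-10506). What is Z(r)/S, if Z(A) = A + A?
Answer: 44/13513 ≈ 0.0032561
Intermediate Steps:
S = 40539 (S = 30033 + 10506 = 40539)
r = 66 (r = -10 + 76 = 66)
Z(A) = 2*A
Z(r)/S = (2*66)/40539 = 132*(1/40539) = 44/13513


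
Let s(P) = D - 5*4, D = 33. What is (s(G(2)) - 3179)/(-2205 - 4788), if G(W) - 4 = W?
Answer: 3166/6993 ≈ 0.45274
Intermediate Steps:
G(W) = 4 + W
s(P) = 13 (s(P) = 33 - 5*4 = 33 - 1*20 = 33 - 20 = 13)
(s(G(2)) - 3179)/(-2205 - 4788) = (13 - 3179)/(-2205 - 4788) = -3166/(-6993) = -3166*(-1/6993) = 3166/6993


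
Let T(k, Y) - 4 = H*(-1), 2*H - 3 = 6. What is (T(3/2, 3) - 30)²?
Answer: 3721/4 ≈ 930.25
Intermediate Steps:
H = 9/2 (H = 3/2 + (½)*6 = 3/2 + 3 = 9/2 ≈ 4.5000)
T(k, Y) = -½ (T(k, Y) = 4 + (9/2)*(-1) = 4 - 9/2 = -½)
(T(3/2, 3) - 30)² = (-½ - 30)² = (-61/2)² = 3721/4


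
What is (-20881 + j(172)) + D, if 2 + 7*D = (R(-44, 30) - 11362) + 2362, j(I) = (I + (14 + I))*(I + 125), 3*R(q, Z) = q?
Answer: 1767295/21 ≈ 84157.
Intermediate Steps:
R(q, Z) = q/3
j(I) = (14 + 2*I)*(125 + I)
D = -27050/21 (D = -2/7 + (((1/3)*(-44) - 11362) + 2362)/7 = -2/7 + ((-44/3 - 11362) + 2362)/7 = -2/7 + (-34130/3 + 2362)/7 = -2/7 + (1/7)*(-27044/3) = -2/7 - 27044/21 = -27050/21 ≈ -1288.1)
(-20881 + j(172)) + D = (-20881 + (1750 + 2*172**2 + 264*172)) - 27050/21 = (-20881 + (1750 + 2*29584 + 45408)) - 27050/21 = (-20881 + (1750 + 59168 + 45408)) - 27050/21 = (-20881 + 106326) - 27050/21 = 85445 - 27050/21 = 1767295/21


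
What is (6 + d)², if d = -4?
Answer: 4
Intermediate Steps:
(6 + d)² = (6 - 4)² = 2² = 4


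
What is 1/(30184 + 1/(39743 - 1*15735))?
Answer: 24008/724657473 ≈ 3.3130e-5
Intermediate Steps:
1/(30184 + 1/(39743 - 1*15735)) = 1/(30184 + 1/(39743 - 15735)) = 1/(30184 + 1/24008) = 1/(724657473/24008) = 24008/724657473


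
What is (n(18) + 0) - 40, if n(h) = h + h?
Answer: -4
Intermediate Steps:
n(h) = 2*h
(n(18) + 0) - 40 = (2*18 + 0) - 40 = (36 + 0) - 40 = 36 - 40 = -4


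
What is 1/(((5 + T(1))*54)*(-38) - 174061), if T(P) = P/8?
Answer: -2/369155 ≈ -5.4178e-6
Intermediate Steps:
T(P) = P/8 (T(P) = P*(⅛) = P/8)
1/(((5 + T(1))*54)*(-38) - 174061) = 1/(((5 + (⅛)*1)*54)*(-38) - 174061) = 1/(((5 + ⅛)*54)*(-38) - 174061) = 1/(((41/8)*54)*(-38) - 174061) = 1/((1107/4)*(-38) - 174061) = 1/(-21033/2 - 174061) = 1/(-369155/2) = -2/369155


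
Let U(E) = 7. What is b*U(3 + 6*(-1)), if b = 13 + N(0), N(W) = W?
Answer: 91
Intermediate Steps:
b = 13 (b = 13 + 0 = 13)
b*U(3 + 6*(-1)) = 13*7 = 91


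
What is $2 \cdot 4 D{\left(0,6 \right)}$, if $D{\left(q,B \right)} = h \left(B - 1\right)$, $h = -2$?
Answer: $-80$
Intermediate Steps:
$D{\left(q,B \right)} = 2 - 2 B$ ($D{\left(q,B \right)} = - 2 \left(B - 1\right) = - 2 \left(-1 + B\right) = 2 - 2 B$)
$2 \cdot 4 D{\left(0,6 \right)} = 2 \cdot 4 \left(2 - 12\right) = 8 \left(2 - 12\right) = 8 \left(-10\right) = -80$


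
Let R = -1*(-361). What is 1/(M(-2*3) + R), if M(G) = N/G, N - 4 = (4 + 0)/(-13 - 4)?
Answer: 51/18379 ≈ 0.0027749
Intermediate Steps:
N = 64/17 (N = 4 + (4 + 0)/(-13 - 4) = 4 + 4/(-17) = 4 + 4*(-1/17) = 4 - 4/17 = 64/17 ≈ 3.7647)
M(G) = 64/(17*G)
R = 361
1/(M(-2*3) + R) = 1/(64/(17*((-2*3))) + 361) = 1/((64/17)/(-6) + 361) = 1/((64/17)*(-1/6) + 361) = 1/(-32/51 + 361) = 1/(18379/51) = 51/18379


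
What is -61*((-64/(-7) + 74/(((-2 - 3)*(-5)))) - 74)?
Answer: 660752/175 ≈ 3775.7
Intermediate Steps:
-61*((-64/(-7) + 74/(((-2 - 3)*(-5)))) - 74) = -61*((-64*(-⅐) + 74/((-5*(-5)))) - 74) = -61*((64/7 + 74/25) - 74) = -61*(2118/175 - 74) = -61*(-10832/175) = 660752/175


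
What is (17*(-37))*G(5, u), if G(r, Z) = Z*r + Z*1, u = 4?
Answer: -15096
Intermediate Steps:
G(r, Z) = Z + Z*r (G(r, Z) = Z*r + Z = Z + Z*r)
(17*(-37))*G(5, u) = (17*(-37))*(4*(1 + 5)) = -2516*6 = -629*24 = -15096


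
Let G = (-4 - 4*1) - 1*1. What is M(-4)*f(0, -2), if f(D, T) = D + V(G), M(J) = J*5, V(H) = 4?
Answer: -80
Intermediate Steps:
G = -9 (G = (-4 - 4) - 1 = -8 - 1 = -9)
M(J) = 5*J
f(D, T) = 4 + D (f(D, T) = D + 4 = 4 + D)
M(-4)*f(0, -2) = (5*(-4))*(4 + 0) = -20*4 = -80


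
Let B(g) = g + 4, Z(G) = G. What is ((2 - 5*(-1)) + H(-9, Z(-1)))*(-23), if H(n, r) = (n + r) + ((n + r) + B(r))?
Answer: 230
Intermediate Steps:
B(g) = 4 + g
H(n, r) = 4 + 2*n + 3*r (H(n, r) = (n + r) + ((n + r) + (4 + r)) = (n + r) + (4 + n + 2*r) = 4 + 2*n + 3*r)
((2 - 5*(-1)) + H(-9, Z(-1)))*(-23) = ((2 - 5*(-1)) + (4 + 2*(-9) + 3*(-1)))*(-23) = ((2 + 5) + (4 - 18 - 3))*(-23) = (7 - 17)*(-23) = -10*(-23) = 230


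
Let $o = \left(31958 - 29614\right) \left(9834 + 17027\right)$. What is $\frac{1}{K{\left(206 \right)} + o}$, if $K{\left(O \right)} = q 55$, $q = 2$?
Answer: $\frac{1}{62962294} \approx 1.5883 \cdot 10^{-8}$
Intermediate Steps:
$o = 62962184$ ($o = 2344 \cdot 26861 = 62962184$)
$K{\left(O \right)} = 110$ ($K{\left(O \right)} = 2 \cdot 55 = 110$)
$\frac{1}{K{\left(206 \right)} + o} = \frac{1}{110 + 62962184} = \frac{1}{62962294}$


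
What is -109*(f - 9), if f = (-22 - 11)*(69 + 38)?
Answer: 385860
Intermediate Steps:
f = -3531 (f = -33*107 = -3531)
-109*(f - 9) = -109*(-3531 - 9) = -109*(-3540) = 385860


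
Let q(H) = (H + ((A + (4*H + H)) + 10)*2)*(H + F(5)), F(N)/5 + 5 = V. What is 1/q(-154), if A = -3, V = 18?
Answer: 1/149520 ≈ 6.6881e-6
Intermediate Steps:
F(N) = 65 (F(N) = -25 + 5*18 = -25 + 90 = 65)
q(H) = (14 + 11*H)*(65 + H) (q(H) = (H + ((-3 + (4*H + H)) + 10)*2)*(H + 65) = (H + ((-3 + 5*H) + 10)*2)*(65 + H) = (H + (7 + 5*H)*2)*(65 + H) = (H + (14 + 10*H))*(65 + H) = (14 + 11*H)*(65 + H))
1/q(-154) = 1/(910 + 11*(-154)**2 + 729*(-154)) = 1/(910 + 11*23716 - 112266) = 1/(910 + 260876 - 112266) = 1/149520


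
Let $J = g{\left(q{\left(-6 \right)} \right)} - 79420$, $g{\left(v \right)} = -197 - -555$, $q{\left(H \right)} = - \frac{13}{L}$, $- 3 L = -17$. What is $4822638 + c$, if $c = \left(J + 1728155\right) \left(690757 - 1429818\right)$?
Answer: $-1218775499035$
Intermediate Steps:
$L = \frac{17}{3}$ ($L = \left(- \frac{1}{3}\right) \left(-17\right) = \frac{17}{3} \approx 5.6667$)
$q{\left(H \right)} = - \frac{39}{17}$ ($q{\left(H \right)} = - \frac{13}{\frac{17}{3}} = \left(-13\right) \frac{3}{17} = - \frac{39}{17}$)
$g{\left(v \right)} = 358$ ($g{\left(v \right)} = -197 + 555 = 358$)
$J = -79062$ ($J = 358 - 79420 = -79062$)
$c = -1218780321673$ ($c = \left(-79062 + 1728155\right) \left(690757 - 1429818\right) = 1649093 \left(-739061\right) = -1218780321673$)
$4822638 + c = 4822638 - 1218780321673 = -1218775499035$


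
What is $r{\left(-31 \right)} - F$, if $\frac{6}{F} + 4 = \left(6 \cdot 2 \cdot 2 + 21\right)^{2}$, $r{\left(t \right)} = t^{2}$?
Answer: $\frac{1942175}{2021} \approx 961.0$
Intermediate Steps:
$F = \frac{6}{2021}$ ($F = \frac{6}{-4 + \left(6 \cdot 2 \cdot 2 + 21\right)^{2}} = \frac{6}{-4 + \left(12 \cdot 2 + 21\right)^{2}} = \frac{6}{-4 + \left(24 + 21\right)^{2}} = \frac{6}{-4 + 45^{2}} = \frac{6}{-4 + 2025} = \frac{6}{2021} \approx 0.0029688$)
$r{\left(-31 \right)} - F = \left(-31\right)^{2} - \frac{6}{2021} = 961 - \frac{6}{2021} = \frac{1942175}{2021}$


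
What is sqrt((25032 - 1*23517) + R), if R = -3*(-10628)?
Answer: 3*sqrt(3711) ≈ 182.75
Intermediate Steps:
R = 31884
sqrt((25032 - 1*23517) + R) = sqrt((25032 - 1*23517) + 31884) = sqrt((25032 - 23517) + 31884) = sqrt(1515 + 31884) = sqrt(33399) = 3*sqrt(3711)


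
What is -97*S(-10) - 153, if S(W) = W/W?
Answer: -250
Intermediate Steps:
S(W) = 1
-97*S(-10) - 153 = -97*1 - 153 = -97 - 153 = -250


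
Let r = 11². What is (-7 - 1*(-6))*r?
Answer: -121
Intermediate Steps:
r = 121
(-7 - 1*(-6))*r = (-7 - 1*(-6))*121 = (-7 + 6)*121 = -1*121 = -121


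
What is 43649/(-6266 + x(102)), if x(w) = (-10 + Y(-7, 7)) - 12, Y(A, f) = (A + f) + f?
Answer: -43649/6281 ≈ -6.9494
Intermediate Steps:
Y(A, f) = A + 2*f
x(w) = -15 (x(w) = (-10 + (-7 + 2*7)) - 12 = (-10 + (-7 + 14)) - 12 = (-10 + 7) - 12 = -3 - 12 = -15)
43649/(-6266 + x(102)) = 43649/(-6266 - 15) = 43649/(-6281) = 43649*(-1/6281) = -43649/6281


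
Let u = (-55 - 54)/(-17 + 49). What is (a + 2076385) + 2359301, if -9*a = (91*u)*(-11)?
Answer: 1277368459/288 ≈ 4.4353e+6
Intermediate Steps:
u = -109/32 ≈ -3.4063
a = -109109/288 (a = -91*(-109/32)*(-11)/9 = -(-9919)*(-11)/288 = -⅑*109109/32 = -109109/288 ≈ -378.85)
(a + 2076385) + 2359301 = (-109109/288 + 2076385) + 2359301 = 597889771/288 + 2359301 = 1277368459/288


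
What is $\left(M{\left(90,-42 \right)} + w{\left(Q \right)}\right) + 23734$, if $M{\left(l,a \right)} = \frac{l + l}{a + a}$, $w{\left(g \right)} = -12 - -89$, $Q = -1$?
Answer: $\frac{166662}{7} \approx 23809.0$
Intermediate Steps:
$w{\left(g \right)} = 77$ ($w{\left(g \right)} = -12 + 89 = 77$)
$M{\left(l,a \right)} = \frac{l}{a}$ ($M{\left(l,a \right)} = \frac{2 l}{2 a} = 2 l \frac{1}{2 a} = \frac{l}{a}$)
$\left(M{\left(90,-42 \right)} + w{\left(Q \right)}\right) + 23734 = \left(\frac{90}{-42} + 77\right) + 23734 = \left(90 \left(- \frac{1}{42}\right) + 77\right) + 23734 = \left(- \frac{15}{7} + 77\right) + 23734 = \frac{524}{7} + 23734 = \frac{166662}{7}$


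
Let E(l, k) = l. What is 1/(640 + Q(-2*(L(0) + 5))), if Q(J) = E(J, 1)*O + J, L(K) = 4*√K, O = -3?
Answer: 1/660 ≈ 0.0015152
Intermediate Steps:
Q(J) = -2*J (Q(J) = J*(-3) + J = -3*J + J = -2*J)
1/(640 + Q(-2*(L(0) + 5))) = 1/(640 - (-4)*(4*√0 + 5)) = 1/(640 - (-4)*(4*0 + 5)) = 1/(640 - (-4)*(0 + 5)) = 1/(640 - (-4)*5) = 1/(640 - 2*(-10)) = 1/(640 + 20) = 1/660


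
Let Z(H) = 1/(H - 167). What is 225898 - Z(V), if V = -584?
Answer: 169649399/751 ≈ 2.2590e+5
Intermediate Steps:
Z(H) = 1/(-167 + H)
225898 - Z(V) = 225898 - 1/(-167 - 584) = 225898 - 1/(-751) = 225898 - 1*(-1/751) = 225898 + 1/751 = 169649399/751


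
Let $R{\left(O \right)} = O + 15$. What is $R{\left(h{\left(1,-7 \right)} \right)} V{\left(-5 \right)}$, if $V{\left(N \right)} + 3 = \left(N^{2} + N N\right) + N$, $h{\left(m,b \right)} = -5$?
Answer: $420$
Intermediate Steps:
$V{\left(N \right)} = -3 + N + 2 N^{2}$ ($V{\left(N \right)} = -3 + \left(\left(N^{2} + N N\right) + N\right) = -3 + \left(\left(N^{2} + N^{2}\right) + N\right) = -3 + \left(2 N^{2} + N\right) = -3 + \left(N + 2 N^{2}\right) = -3 + N + 2 N^{2}$)
$R{\left(O \right)} = 15 + O$
$R{\left(h{\left(1,-7 \right)} \right)} V{\left(-5 \right)} = \left(15 - 5\right) \left(-3 - 5 + 2 \left(-5\right)^{2}\right) = 10 \left(-3 - 5 + 2 \cdot 25\right) = 10 \left(-3 - 5 + 50\right) = 10 \cdot 42 = 420$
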